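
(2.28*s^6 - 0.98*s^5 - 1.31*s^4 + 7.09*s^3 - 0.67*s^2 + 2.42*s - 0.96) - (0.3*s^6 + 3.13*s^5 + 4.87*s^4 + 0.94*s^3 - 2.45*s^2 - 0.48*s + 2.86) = 1.98*s^6 - 4.11*s^5 - 6.18*s^4 + 6.15*s^3 + 1.78*s^2 + 2.9*s - 3.82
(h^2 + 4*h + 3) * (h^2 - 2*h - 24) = h^4 + 2*h^3 - 29*h^2 - 102*h - 72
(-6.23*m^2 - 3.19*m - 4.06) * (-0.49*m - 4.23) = 3.0527*m^3 + 27.916*m^2 + 15.4831*m + 17.1738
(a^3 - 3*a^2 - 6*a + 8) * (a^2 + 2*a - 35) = a^5 - a^4 - 47*a^3 + 101*a^2 + 226*a - 280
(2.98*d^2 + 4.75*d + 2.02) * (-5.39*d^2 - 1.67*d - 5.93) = -16.0622*d^4 - 30.5791*d^3 - 36.4917*d^2 - 31.5409*d - 11.9786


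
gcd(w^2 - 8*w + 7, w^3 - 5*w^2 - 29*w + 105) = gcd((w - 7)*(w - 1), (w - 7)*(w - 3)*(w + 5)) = w - 7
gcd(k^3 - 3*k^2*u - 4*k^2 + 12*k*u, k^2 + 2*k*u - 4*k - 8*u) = k - 4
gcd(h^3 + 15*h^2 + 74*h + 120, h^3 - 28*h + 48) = h + 6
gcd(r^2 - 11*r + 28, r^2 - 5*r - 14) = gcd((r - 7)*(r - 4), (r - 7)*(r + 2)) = r - 7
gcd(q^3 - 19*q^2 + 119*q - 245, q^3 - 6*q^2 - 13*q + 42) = q - 7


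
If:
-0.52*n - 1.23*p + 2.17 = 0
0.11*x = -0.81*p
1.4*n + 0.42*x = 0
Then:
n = 2.02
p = 0.91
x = -6.72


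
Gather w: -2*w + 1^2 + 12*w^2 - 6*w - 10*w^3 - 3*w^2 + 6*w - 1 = -10*w^3 + 9*w^2 - 2*w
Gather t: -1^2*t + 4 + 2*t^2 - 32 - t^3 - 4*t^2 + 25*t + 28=-t^3 - 2*t^2 + 24*t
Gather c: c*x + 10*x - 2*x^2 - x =c*x - 2*x^2 + 9*x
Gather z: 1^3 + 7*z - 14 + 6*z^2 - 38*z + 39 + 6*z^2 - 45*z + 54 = 12*z^2 - 76*z + 80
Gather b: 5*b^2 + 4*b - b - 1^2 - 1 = 5*b^2 + 3*b - 2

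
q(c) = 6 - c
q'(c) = -1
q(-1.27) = 7.27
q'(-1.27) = -1.00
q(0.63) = 5.37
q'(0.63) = -1.00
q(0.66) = 5.34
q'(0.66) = -1.00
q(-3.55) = 9.55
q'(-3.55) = -1.00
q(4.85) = 1.15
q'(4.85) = -1.00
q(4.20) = 1.80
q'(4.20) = -1.00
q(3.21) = 2.79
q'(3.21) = -1.00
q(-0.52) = 6.52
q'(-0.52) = -1.00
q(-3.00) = 9.00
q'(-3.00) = -1.00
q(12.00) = -6.00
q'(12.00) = -1.00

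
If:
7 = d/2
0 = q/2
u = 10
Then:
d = 14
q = 0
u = 10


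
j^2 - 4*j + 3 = (j - 3)*(j - 1)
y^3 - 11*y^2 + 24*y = y*(y - 8)*(y - 3)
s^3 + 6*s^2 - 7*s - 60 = (s - 3)*(s + 4)*(s + 5)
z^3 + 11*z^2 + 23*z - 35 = (z - 1)*(z + 5)*(z + 7)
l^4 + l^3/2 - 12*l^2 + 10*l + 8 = (l - 2)^2*(l + 1/2)*(l + 4)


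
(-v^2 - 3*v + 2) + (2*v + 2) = -v^2 - v + 4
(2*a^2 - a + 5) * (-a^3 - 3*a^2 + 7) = -2*a^5 - 5*a^4 - 2*a^3 - a^2 - 7*a + 35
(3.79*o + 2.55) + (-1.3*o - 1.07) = 2.49*o + 1.48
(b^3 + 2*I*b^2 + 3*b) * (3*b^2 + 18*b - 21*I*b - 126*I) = 3*b^5 + 18*b^4 - 15*I*b^4 + 51*b^3 - 90*I*b^3 + 306*b^2 - 63*I*b^2 - 378*I*b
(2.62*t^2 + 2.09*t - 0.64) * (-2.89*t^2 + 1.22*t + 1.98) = -7.5718*t^4 - 2.8437*t^3 + 9.587*t^2 + 3.3574*t - 1.2672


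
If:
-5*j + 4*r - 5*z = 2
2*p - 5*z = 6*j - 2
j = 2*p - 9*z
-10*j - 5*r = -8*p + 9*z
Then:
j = 206/219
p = 769/219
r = 184/73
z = 148/219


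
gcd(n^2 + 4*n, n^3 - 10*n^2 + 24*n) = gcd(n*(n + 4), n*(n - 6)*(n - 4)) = n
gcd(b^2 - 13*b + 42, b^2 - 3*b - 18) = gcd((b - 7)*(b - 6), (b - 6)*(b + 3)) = b - 6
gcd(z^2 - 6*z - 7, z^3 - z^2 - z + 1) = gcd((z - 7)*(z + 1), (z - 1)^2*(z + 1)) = z + 1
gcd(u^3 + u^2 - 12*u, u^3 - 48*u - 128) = u + 4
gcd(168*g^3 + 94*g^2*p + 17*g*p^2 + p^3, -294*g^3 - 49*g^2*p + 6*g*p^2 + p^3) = 42*g^2 + 13*g*p + p^2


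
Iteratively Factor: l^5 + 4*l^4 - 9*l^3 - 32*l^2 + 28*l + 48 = (l + 3)*(l^4 + l^3 - 12*l^2 + 4*l + 16) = (l + 1)*(l + 3)*(l^3 - 12*l + 16) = (l - 2)*(l + 1)*(l + 3)*(l^2 + 2*l - 8) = (l - 2)*(l + 1)*(l + 3)*(l + 4)*(l - 2)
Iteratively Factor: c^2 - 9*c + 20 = (c - 4)*(c - 5)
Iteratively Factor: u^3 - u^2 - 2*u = (u + 1)*(u^2 - 2*u) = (u - 2)*(u + 1)*(u)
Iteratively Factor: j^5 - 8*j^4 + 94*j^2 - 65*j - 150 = (j - 5)*(j^4 - 3*j^3 - 15*j^2 + 19*j + 30) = (j - 5)*(j + 3)*(j^3 - 6*j^2 + 3*j + 10) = (j - 5)*(j - 2)*(j + 3)*(j^2 - 4*j - 5) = (j - 5)^2*(j - 2)*(j + 3)*(j + 1)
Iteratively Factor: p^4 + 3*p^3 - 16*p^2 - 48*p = (p - 4)*(p^3 + 7*p^2 + 12*p) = p*(p - 4)*(p^2 + 7*p + 12) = p*(p - 4)*(p + 4)*(p + 3)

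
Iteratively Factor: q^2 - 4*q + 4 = (q - 2)*(q - 2)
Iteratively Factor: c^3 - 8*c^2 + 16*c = (c)*(c^2 - 8*c + 16) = c*(c - 4)*(c - 4)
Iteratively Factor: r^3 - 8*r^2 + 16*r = (r - 4)*(r^2 - 4*r) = (r - 4)^2*(r)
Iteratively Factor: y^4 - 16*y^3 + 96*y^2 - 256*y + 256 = (y - 4)*(y^3 - 12*y^2 + 48*y - 64) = (y - 4)^2*(y^2 - 8*y + 16) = (y - 4)^3*(y - 4)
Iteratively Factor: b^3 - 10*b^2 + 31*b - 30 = (b - 3)*(b^2 - 7*b + 10) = (b - 3)*(b - 2)*(b - 5)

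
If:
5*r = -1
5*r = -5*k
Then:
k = 1/5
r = -1/5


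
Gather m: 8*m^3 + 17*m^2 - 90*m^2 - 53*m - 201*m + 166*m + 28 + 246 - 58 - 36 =8*m^3 - 73*m^2 - 88*m + 180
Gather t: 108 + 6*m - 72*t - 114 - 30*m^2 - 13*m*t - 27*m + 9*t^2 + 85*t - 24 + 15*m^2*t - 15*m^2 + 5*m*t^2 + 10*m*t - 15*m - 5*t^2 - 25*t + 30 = -45*m^2 - 36*m + t^2*(5*m + 4) + t*(15*m^2 - 3*m - 12)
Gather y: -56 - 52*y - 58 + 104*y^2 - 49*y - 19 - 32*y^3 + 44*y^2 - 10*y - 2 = -32*y^3 + 148*y^2 - 111*y - 135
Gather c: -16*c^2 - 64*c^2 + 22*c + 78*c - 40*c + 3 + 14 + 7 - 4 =-80*c^2 + 60*c + 20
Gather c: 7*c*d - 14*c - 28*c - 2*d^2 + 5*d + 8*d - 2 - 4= c*(7*d - 42) - 2*d^2 + 13*d - 6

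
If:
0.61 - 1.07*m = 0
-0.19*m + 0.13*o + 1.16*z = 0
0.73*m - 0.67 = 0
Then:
No Solution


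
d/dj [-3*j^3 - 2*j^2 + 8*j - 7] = -9*j^2 - 4*j + 8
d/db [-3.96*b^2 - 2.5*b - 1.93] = -7.92*b - 2.5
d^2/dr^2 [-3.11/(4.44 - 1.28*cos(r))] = (5.095424*sin(r)^2 - 17.674752*cos(r) + 5.095424)/(1.28*cos(r) - 4.44)^3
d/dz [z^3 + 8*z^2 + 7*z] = 3*z^2 + 16*z + 7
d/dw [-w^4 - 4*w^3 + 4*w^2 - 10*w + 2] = -4*w^3 - 12*w^2 + 8*w - 10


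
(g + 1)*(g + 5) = g^2 + 6*g + 5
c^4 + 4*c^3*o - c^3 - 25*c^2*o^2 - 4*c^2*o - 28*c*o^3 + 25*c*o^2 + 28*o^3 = (c - 1)*(c - 4*o)*(c + o)*(c + 7*o)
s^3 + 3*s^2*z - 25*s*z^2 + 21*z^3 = (s - 3*z)*(s - z)*(s + 7*z)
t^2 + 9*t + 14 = (t + 2)*(t + 7)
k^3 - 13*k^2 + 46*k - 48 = (k - 8)*(k - 3)*(k - 2)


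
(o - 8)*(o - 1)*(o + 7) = o^3 - 2*o^2 - 55*o + 56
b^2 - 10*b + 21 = (b - 7)*(b - 3)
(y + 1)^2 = y^2 + 2*y + 1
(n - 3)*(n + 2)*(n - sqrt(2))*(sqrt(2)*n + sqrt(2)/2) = sqrt(2)*n^4 - 2*n^3 - sqrt(2)*n^3/2 - 13*sqrt(2)*n^2/2 + n^2 - 3*sqrt(2)*n + 13*n + 6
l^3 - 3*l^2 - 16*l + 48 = (l - 4)*(l - 3)*(l + 4)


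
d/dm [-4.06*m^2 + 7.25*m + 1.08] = 7.25 - 8.12*m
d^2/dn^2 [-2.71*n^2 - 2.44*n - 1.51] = -5.42000000000000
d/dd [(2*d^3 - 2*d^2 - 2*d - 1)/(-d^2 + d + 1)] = (-2*d^4 + 4*d^3 + 2*d^2 - 6*d - 1)/(d^4 - 2*d^3 - d^2 + 2*d + 1)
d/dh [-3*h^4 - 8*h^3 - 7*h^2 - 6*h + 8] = -12*h^3 - 24*h^2 - 14*h - 6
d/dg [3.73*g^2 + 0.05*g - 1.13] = 7.46*g + 0.05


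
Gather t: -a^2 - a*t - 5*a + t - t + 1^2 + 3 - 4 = -a^2 - a*t - 5*a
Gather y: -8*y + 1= 1 - 8*y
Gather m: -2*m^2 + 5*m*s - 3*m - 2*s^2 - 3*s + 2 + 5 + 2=-2*m^2 + m*(5*s - 3) - 2*s^2 - 3*s + 9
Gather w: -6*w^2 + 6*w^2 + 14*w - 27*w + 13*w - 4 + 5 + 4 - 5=0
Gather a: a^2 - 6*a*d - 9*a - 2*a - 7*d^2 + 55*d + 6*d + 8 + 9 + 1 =a^2 + a*(-6*d - 11) - 7*d^2 + 61*d + 18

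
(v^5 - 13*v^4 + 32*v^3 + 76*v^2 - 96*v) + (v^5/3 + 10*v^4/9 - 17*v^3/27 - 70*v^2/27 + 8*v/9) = 4*v^5/3 - 107*v^4/9 + 847*v^3/27 + 1982*v^2/27 - 856*v/9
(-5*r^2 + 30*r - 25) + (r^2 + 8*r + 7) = -4*r^2 + 38*r - 18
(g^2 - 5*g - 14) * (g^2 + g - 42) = g^4 - 4*g^3 - 61*g^2 + 196*g + 588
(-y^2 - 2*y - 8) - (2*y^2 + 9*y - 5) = -3*y^2 - 11*y - 3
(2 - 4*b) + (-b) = 2 - 5*b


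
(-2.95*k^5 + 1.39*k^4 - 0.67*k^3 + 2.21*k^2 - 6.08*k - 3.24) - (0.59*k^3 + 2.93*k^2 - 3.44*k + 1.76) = -2.95*k^5 + 1.39*k^4 - 1.26*k^3 - 0.72*k^2 - 2.64*k - 5.0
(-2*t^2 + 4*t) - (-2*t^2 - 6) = 4*t + 6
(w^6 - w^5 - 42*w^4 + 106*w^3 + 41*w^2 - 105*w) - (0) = w^6 - w^5 - 42*w^4 + 106*w^3 + 41*w^2 - 105*w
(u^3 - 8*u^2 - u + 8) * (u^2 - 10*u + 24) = u^5 - 18*u^4 + 103*u^3 - 174*u^2 - 104*u + 192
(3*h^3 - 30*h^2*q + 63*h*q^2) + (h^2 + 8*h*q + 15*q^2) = 3*h^3 - 30*h^2*q + h^2 + 63*h*q^2 + 8*h*q + 15*q^2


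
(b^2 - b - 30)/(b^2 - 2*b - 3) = (-b^2 + b + 30)/(-b^2 + 2*b + 3)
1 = 1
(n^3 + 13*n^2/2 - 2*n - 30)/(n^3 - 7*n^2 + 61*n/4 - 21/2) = 2*(2*n^2 + 17*n + 30)/(4*n^2 - 20*n + 21)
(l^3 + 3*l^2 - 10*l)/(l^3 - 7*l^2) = (l^2 + 3*l - 10)/(l*(l - 7))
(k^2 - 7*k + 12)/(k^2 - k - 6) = (k - 4)/(k + 2)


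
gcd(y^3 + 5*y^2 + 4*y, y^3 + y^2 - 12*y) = y^2 + 4*y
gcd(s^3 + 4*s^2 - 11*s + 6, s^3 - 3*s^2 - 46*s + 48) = s^2 + 5*s - 6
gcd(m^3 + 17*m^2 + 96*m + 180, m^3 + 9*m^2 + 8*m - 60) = m^2 + 11*m + 30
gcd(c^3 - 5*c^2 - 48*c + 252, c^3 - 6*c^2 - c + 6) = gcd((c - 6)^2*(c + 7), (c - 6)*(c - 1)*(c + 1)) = c - 6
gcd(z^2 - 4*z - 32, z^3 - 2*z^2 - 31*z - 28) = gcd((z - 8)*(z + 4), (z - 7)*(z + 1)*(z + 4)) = z + 4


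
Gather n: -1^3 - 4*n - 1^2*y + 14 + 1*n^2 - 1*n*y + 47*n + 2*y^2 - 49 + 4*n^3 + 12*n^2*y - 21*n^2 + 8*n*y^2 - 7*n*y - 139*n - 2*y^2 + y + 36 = 4*n^3 + n^2*(12*y - 20) + n*(8*y^2 - 8*y - 96)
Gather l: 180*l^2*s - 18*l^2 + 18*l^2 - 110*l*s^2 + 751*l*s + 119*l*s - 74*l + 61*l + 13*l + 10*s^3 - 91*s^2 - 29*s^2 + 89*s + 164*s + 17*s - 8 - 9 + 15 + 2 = 180*l^2*s + l*(-110*s^2 + 870*s) + 10*s^3 - 120*s^2 + 270*s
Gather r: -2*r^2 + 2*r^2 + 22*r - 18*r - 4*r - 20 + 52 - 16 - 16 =0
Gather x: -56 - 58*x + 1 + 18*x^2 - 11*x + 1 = 18*x^2 - 69*x - 54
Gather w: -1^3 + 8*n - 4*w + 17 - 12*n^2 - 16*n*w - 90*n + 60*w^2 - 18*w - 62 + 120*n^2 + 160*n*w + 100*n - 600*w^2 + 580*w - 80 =108*n^2 + 18*n - 540*w^2 + w*(144*n + 558) - 126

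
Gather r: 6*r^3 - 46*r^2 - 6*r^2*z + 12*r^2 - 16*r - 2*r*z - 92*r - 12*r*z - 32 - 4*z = 6*r^3 + r^2*(-6*z - 34) + r*(-14*z - 108) - 4*z - 32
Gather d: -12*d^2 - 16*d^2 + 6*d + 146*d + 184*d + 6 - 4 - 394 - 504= -28*d^2 + 336*d - 896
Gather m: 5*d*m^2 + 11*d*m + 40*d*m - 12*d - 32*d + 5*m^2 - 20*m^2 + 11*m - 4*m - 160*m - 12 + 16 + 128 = -44*d + m^2*(5*d - 15) + m*(51*d - 153) + 132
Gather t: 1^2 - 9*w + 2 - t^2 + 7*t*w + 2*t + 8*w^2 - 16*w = -t^2 + t*(7*w + 2) + 8*w^2 - 25*w + 3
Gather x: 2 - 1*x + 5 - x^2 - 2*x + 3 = -x^2 - 3*x + 10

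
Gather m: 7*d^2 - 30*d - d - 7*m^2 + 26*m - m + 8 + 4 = 7*d^2 - 31*d - 7*m^2 + 25*m + 12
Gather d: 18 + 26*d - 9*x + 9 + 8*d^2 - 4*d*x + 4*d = 8*d^2 + d*(30 - 4*x) - 9*x + 27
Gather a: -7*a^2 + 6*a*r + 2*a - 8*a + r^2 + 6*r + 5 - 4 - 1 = -7*a^2 + a*(6*r - 6) + r^2 + 6*r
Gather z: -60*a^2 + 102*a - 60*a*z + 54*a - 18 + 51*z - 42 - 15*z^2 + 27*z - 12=-60*a^2 + 156*a - 15*z^2 + z*(78 - 60*a) - 72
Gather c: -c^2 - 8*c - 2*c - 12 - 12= -c^2 - 10*c - 24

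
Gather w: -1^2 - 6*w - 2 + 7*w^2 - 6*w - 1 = 7*w^2 - 12*w - 4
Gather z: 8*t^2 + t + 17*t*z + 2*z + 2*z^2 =8*t^2 + t + 2*z^2 + z*(17*t + 2)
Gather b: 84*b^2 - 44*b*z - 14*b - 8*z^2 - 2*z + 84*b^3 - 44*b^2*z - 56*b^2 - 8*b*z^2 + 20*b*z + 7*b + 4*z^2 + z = 84*b^3 + b^2*(28 - 44*z) + b*(-8*z^2 - 24*z - 7) - 4*z^2 - z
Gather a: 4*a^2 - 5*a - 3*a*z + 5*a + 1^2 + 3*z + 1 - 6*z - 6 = 4*a^2 - 3*a*z - 3*z - 4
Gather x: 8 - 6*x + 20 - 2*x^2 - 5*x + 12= -2*x^2 - 11*x + 40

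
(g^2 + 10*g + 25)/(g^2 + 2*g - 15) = (g + 5)/(g - 3)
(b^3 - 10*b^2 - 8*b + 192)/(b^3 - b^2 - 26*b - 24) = (b - 8)/(b + 1)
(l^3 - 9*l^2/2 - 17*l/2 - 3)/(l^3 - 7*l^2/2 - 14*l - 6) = (l + 1)/(l + 2)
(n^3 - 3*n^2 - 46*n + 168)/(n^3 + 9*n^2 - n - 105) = (n^2 - 10*n + 24)/(n^2 + 2*n - 15)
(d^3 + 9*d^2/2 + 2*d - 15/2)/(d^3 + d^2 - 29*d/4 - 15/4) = 2*(2*d^2 + 3*d - 5)/(4*d^2 - 8*d - 5)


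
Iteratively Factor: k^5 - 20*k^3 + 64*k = (k + 4)*(k^4 - 4*k^3 - 4*k^2 + 16*k) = (k - 4)*(k + 4)*(k^3 - 4*k) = (k - 4)*(k + 2)*(k + 4)*(k^2 - 2*k) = k*(k - 4)*(k + 2)*(k + 4)*(k - 2)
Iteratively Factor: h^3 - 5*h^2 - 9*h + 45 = (h + 3)*(h^2 - 8*h + 15) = (h - 5)*(h + 3)*(h - 3)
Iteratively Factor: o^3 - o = (o + 1)*(o^2 - o) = (o - 1)*(o + 1)*(o)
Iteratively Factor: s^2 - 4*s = (s)*(s - 4)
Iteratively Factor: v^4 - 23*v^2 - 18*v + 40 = (v - 1)*(v^3 + v^2 - 22*v - 40) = (v - 1)*(v + 2)*(v^2 - v - 20) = (v - 1)*(v + 2)*(v + 4)*(v - 5)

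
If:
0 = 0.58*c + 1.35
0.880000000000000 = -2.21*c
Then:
No Solution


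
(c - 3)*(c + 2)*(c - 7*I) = c^3 - c^2 - 7*I*c^2 - 6*c + 7*I*c + 42*I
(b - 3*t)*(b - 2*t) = b^2 - 5*b*t + 6*t^2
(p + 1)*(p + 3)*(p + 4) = p^3 + 8*p^2 + 19*p + 12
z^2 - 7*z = z*(z - 7)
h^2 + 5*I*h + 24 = (h - 3*I)*(h + 8*I)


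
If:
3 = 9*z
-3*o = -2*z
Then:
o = 2/9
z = 1/3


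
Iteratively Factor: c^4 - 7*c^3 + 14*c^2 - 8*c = (c - 1)*(c^3 - 6*c^2 + 8*c) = (c - 4)*(c - 1)*(c^2 - 2*c) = (c - 4)*(c - 2)*(c - 1)*(c)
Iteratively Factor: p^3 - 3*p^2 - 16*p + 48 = (p - 3)*(p^2 - 16) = (p - 3)*(p + 4)*(p - 4)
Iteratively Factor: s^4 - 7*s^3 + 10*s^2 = (s - 5)*(s^3 - 2*s^2) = s*(s - 5)*(s^2 - 2*s) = s^2*(s - 5)*(s - 2)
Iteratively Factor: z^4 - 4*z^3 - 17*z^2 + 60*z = (z - 5)*(z^3 + z^2 - 12*z) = (z - 5)*(z + 4)*(z^2 - 3*z) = (z - 5)*(z - 3)*(z + 4)*(z)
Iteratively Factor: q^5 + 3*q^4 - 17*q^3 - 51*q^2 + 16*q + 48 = (q - 1)*(q^4 + 4*q^3 - 13*q^2 - 64*q - 48) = (q - 1)*(q + 3)*(q^3 + q^2 - 16*q - 16) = (q - 1)*(q + 1)*(q + 3)*(q^2 - 16) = (q - 4)*(q - 1)*(q + 1)*(q + 3)*(q + 4)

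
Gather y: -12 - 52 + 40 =-24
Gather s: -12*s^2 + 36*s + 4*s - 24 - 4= -12*s^2 + 40*s - 28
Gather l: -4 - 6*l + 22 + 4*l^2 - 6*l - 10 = 4*l^2 - 12*l + 8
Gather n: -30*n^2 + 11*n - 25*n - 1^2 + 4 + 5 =-30*n^2 - 14*n + 8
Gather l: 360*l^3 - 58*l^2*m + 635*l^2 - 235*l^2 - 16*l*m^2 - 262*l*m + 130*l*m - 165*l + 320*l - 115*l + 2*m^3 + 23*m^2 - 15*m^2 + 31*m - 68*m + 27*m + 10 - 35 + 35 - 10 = 360*l^3 + l^2*(400 - 58*m) + l*(-16*m^2 - 132*m + 40) + 2*m^3 + 8*m^2 - 10*m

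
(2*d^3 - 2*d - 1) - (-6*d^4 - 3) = 6*d^4 + 2*d^3 - 2*d + 2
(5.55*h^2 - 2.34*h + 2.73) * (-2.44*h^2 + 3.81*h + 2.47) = -13.542*h^4 + 26.8551*h^3 - 1.8681*h^2 + 4.6215*h + 6.7431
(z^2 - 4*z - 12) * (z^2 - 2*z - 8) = z^4 - 6*z^3 - 12*z^2 + 56*z + 96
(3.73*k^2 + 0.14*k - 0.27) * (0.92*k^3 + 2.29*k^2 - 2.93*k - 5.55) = 3.4316*k^5 + 8.6705*k^4 - 10.8567*k^3 - 21.73*k^2 + 0.0141000000000001*k + 1.4985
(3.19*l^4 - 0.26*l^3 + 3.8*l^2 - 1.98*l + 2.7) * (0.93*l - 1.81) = 2.9667*l^5 - 6.0157*l^4 + 4.0046*l^3 - 8.7194*l^2 + 6.0948*l - 4.887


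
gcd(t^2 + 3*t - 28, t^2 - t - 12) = t - 4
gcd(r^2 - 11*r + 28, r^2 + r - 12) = 1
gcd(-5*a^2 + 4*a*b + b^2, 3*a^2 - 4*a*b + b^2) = a - b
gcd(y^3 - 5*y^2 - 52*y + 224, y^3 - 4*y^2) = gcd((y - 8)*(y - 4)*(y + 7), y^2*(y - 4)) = y - 4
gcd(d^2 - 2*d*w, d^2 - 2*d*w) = -d^2 + 2*d*w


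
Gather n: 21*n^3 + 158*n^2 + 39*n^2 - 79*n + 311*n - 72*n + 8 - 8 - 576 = 21*n^3 + 197*n^2 + 160*n - 576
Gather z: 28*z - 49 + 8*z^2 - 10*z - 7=8*z^2 + 18*z - 56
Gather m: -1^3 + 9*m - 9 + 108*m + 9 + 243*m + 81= 360*m + 80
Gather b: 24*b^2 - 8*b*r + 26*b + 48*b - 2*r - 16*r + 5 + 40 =24*b^2 + b*(74 - 8*r) - 18*r + 45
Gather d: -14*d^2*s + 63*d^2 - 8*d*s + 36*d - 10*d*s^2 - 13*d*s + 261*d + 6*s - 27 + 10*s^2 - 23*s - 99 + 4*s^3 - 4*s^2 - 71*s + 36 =d^2*(63 - 14*s) + d*(-10*s^2 - 21*s + 297) + 4*s^3 + 6*s^2 - 88*s - 90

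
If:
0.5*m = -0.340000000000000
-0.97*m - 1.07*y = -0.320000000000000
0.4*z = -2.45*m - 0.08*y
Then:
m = -0.68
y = 0.92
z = 3.98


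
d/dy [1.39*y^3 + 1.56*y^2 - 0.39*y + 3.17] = 4.17*y^2 + 3.12*y - 0.39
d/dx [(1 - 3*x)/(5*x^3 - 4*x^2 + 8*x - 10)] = (30*x^3 - 27*x^2 + 8*x + 22)/(25*x^6 - 40*x^5 + 96*x^4 - 164*x^3 + 144*x^2 - 160*x + 100)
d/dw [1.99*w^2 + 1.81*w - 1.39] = 3.98*w + 1.81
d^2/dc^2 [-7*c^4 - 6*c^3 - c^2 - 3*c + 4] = -84*c^2 - 36*c - 2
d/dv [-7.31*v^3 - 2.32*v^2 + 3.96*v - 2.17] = -21.93*v^2 - 4.64*v + 3.96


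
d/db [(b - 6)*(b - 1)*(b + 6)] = 3*b^2 - 2*b - 36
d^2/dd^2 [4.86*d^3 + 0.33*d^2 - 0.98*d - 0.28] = 29.16*d + 0.66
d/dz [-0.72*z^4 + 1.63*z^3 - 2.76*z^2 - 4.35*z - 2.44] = -2.88*z^3 + 4.89*z^2 - 5.52*z - 4.35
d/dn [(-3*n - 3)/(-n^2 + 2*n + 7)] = 3*(n^2 - 2*n - 2*(n - 1)*(n + 1) - 7)/(-n^2 + 2*n + 7)^2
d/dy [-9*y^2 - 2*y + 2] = -18*y - 2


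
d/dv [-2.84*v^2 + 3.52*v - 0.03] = 3.52 - 5.68*v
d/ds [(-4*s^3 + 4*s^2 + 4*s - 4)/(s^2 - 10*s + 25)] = 4*(-s^3 + 15*s^2 - 11*s - 3)/(s^3 - 15*s^2 + 75*s - 125)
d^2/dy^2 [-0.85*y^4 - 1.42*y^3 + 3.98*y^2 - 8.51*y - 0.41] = -10.2*y^2 - 8.52*y + 7.96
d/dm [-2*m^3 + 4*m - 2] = 4 - 6*m^2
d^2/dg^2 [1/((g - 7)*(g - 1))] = 2*((g - 7)^2 + (g - 7)*(g - 1) + (g - 1)^2)/((g - 7)^3*(g - 1)^3)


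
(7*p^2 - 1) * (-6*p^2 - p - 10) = -42*p^4 - 7*p^3 - 64*p^2 + p + 10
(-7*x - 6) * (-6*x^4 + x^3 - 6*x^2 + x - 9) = 42*x^5 + 29*x^4 + 36*x^3 + 29*x^2 + 57*x + 54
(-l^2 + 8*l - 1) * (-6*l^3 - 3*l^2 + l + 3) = 6*l^5 - 45*l^4 - 19*l^3 + 8*l^2 + 23*l - 3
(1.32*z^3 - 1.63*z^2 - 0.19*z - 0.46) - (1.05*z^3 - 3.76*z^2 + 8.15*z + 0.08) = 0.27*z^3 + 2.13*z^2 - 8.34*z - 0.54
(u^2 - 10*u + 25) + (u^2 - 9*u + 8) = 2*u^2 - 19*u + 33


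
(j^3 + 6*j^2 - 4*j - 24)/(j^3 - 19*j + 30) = (j^2 + 8*j + 12)/(j^2 + 2*j - 15)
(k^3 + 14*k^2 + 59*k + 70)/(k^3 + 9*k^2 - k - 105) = (k + 2)/(k - 3)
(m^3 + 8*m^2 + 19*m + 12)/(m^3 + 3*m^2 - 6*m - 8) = (m + 3)/(m - 2)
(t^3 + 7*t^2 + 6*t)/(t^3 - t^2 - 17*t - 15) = t*(t + 6)/(t^2 - 2*t - 15)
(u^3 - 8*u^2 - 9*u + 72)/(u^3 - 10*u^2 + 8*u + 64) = (u^2 - 9)/(u^2 - 2*u - 8)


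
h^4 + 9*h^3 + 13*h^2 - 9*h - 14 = (h - 1)*(h + 1)*(h + 2)*(h + 7)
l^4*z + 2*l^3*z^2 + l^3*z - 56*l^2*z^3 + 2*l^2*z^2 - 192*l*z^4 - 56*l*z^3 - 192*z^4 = (l - 8*z)*(l + 4*z)*(l + 6*z)*(l*z + z)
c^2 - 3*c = c*(c - 3)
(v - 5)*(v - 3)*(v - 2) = v^3 - 10*v^2 + 31*v - 30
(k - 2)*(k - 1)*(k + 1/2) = k^3 - 5*k^2/2 + k/2 + 1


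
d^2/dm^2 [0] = 0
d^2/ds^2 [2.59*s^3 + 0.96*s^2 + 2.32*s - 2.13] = 15.54*s + 1.92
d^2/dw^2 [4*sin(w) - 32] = -4*sin(w)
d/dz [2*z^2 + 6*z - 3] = 4*z + 6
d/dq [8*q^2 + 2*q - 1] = 16*q + 2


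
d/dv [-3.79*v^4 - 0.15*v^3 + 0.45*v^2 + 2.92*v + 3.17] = -15.16*v^3 - 0.45*v^2 + 0.9*v + 2.92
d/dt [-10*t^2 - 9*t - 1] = -20*t - 9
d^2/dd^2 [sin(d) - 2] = -sin(d)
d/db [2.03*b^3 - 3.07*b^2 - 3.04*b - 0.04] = 6.09*b^2 - 6.14*b - 3.04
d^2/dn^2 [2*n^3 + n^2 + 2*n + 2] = 12*n + 2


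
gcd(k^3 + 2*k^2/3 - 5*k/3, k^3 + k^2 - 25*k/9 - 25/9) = k + 5/3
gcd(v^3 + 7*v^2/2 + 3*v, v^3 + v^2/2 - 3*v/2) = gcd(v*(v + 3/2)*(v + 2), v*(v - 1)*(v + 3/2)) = v^2 + 3*v/2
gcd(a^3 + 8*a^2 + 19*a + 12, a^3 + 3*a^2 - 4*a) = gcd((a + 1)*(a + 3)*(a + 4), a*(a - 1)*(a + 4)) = a + 4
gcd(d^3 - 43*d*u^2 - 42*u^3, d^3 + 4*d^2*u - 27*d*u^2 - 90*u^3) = d + 6*u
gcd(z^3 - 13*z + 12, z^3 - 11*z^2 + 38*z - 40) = 1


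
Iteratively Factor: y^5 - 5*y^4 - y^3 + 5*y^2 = (y)*(y^4 - 5*y^3 - y^2 + 5*y) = y*(y + 1)*(y^3 - 6*y^2 + 5*y) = y^2*(y + 1)*(y^2 - 6*y + 5) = y^2*(y - 5)*(y + 1)*(y - 1)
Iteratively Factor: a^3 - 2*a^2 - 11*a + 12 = (a + 3)*(a^2 - 5*a + 4) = (a - 1)*(a + 3)*(a - 4)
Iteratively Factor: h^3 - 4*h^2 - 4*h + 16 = (h + 2)*(h^2 - 6*h + 8) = (h - 4)*(h + 2)*(h - 2)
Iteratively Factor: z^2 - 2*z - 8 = (z - 4)*(z + 2)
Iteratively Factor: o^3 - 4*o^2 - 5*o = (o + 1)*(o^2 - 5*o) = o*(o + 1)*(o - 5)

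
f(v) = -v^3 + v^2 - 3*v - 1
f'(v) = -3*v^2 + 2*v - 3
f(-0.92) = 3.39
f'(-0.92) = -7.38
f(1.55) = -6.97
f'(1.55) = -7.11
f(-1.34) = 7.22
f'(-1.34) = -11.07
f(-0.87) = 3.03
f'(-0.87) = -7.01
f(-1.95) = 16.07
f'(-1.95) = -18.31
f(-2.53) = 29.19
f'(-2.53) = -27.26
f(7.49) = -387.56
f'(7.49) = -156.32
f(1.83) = -9.27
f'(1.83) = -9.39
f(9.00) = -676.00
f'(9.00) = -228.00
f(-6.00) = 269.00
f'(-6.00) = -123.00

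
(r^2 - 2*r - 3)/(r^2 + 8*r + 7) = (r - 3)/(r + 7)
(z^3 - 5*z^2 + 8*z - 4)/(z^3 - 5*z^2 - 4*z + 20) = (z^2 - 3*z + 2)/(z^2 - 3*z - 10)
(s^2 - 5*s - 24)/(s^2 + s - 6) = (s - 8)/(s - 2)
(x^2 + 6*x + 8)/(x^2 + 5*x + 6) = (x + 4)/(x + 3)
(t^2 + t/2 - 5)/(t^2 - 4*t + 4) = (t + 5/2)/(t - 2)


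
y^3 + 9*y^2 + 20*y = y*(y + 4)*(y + 5)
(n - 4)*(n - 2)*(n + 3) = n^3 - 3*n^2 - 10*n + 24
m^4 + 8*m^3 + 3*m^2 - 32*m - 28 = (m - 2)*(m + 1)*(m + 2)*(m + 7)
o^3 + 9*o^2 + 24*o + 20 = (o + 2)^2*(o + 5)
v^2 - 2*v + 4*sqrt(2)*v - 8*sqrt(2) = (v - 2)*(v + 4*sqrt(2))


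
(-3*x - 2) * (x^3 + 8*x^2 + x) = -3*x^4 - 26*x^3 - 19*x^2 - 2*x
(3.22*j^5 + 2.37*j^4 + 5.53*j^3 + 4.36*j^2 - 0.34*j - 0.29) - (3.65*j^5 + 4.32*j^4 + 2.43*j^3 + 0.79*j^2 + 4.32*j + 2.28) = -0.43*j^5 - 1.95*j^4 + 3.1*j^3 + 3.57*j^2 - 4.66*j - 2.57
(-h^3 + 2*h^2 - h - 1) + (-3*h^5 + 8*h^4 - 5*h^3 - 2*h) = -3*h^5 + 8*h^4 - 6*h^3 + 2*h^2 - 3*h - 1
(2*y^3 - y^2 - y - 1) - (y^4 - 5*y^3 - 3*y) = -y^4 + 7*y^3 - y^2 + 2*y - 1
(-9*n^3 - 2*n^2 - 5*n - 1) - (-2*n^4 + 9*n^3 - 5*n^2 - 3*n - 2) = 2*n^4 - 18*n^3 + 3*n^2 - 2*n + 1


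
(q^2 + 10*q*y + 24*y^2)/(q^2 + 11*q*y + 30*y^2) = (q + 4*y)/(q + 5*y)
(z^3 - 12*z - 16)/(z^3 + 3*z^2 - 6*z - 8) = (z^3 - 12*z - 16)/(z^3 + 3*z^2 - 6*z - 8)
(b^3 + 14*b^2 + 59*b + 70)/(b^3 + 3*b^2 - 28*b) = (b^2 + 7*b + 10)/(b*(b - 4))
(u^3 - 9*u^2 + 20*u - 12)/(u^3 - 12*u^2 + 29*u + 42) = (u^2 - 3*u + 2)/(u^2 - 6*u - 7)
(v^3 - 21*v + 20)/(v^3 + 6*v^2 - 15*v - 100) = (v - 1)/(v + 5)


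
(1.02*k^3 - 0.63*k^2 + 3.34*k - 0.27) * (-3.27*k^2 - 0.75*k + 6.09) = -3.3354*k^5 + 1.2951*k^4 - 4.2375*k^3 - 5.4588*k^2 + 20.5431*k - 1.6443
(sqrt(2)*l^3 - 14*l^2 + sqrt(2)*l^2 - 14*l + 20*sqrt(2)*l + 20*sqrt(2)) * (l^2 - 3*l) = sqrt(2)*l^5 - 14*l^4 - 2*sqrt(2)*l^4 + 17*sqrt(2)*l^3 + 28*l^3 - 40*sqrt(2)*l^2 + 42*l^2 - 60*sqrt(2)*l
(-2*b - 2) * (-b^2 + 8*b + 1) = 2*b^3 - 14*b^2 - 18*b - 2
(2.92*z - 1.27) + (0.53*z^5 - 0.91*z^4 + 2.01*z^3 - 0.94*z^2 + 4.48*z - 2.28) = 0.53*z^5 - 0.91*z^4 + 2.01*z^3 - 0.94*z^2 + 7.4*z - 3.55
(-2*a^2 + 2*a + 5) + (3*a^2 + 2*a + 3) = a^2 + 4*a + 8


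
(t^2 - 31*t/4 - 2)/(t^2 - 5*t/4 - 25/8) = 2*(-4*t^2 + 31*t + 8)/(-8*t^2 + 10*t + 25)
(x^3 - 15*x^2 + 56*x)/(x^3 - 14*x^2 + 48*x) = (x - 7)/(x - 6)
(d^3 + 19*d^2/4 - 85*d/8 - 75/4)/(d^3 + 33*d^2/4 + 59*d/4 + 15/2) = (d - 5/2)/(d + 1)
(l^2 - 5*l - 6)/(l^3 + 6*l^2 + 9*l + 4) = (l - 6)/(l^2 + 5*l + 4)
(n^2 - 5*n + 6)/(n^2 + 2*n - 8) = (n - 3)/(n + 4)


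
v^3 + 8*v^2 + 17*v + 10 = (v + 1)*(v + 2)*(v + 5)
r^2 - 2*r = r*(r - 2)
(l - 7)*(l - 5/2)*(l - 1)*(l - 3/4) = l^4 - 45*l^3/4 + 279*l^2/8 - 151*l/4 + 105/8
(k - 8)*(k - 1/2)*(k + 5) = k^3 - 7*k^2/2 - 77*k/2 + 20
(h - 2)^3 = h^3 - 6*h^2 + 12*h - 8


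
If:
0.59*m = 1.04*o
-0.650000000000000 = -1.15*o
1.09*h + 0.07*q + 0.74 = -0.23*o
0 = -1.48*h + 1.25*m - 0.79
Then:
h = 0.31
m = 1.00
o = 0.57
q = -17.22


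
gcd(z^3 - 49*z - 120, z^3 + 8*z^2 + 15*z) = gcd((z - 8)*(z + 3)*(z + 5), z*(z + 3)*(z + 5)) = z^2 + 8*z + 15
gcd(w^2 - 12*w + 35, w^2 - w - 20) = w - 5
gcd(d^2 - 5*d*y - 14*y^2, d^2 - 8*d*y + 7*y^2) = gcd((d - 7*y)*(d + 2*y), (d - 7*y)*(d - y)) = -d + 7*y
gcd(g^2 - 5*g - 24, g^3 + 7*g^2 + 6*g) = 1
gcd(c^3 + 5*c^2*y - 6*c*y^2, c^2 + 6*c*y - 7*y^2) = -c + y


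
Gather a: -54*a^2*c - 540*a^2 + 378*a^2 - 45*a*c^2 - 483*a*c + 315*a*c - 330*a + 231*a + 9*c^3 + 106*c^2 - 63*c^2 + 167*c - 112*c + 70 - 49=a^2*(-54*c - 162) + a*(-45*c^2 - 168*c - 99) + 9*c^3 + 43*c^2 + 55*c + 21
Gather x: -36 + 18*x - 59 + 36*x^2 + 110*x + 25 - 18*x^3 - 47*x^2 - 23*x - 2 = -18*x^3 - 11*x^2 + 105*x - 72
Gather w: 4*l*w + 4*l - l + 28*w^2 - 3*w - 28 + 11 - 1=3*l + 28*w^2 + w*(4*l - 3) - 18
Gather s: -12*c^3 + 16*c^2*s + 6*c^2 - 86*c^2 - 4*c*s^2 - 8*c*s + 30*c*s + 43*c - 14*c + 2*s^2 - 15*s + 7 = -12*c^3 - 80*c^2 + 29*c + s^2*(2 - 4*c) + s*(16*c^2 + 22*c - 15) + 7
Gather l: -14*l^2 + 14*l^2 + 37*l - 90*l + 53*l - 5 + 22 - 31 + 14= 0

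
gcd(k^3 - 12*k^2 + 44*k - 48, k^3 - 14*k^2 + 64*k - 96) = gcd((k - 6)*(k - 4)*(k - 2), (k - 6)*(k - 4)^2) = k^2 - 10*k + 24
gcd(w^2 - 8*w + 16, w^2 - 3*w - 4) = w - 4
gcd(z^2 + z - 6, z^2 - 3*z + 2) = z - 2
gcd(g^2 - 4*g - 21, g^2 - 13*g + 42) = g - 7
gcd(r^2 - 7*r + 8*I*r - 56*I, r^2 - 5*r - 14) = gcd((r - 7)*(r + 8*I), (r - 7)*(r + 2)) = r - 7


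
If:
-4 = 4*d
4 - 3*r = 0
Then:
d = -1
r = 4/3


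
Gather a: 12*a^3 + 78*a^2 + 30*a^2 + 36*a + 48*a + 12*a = 12*a^3 + 108*a^2 + 96*a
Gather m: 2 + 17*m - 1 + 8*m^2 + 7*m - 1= 8*m^2 + 24*m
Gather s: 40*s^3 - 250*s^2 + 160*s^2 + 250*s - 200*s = 40*s^3 - 90*s^2 + 50*s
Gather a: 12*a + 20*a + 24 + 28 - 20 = 32*a + 32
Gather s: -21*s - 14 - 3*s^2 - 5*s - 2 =-3*s^2 - 26*s - 16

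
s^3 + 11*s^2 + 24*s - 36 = (s - 1)*(s + 6)^2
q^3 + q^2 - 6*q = q*(q - 2)*(q + 3)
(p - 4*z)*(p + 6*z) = p^2 + 2*p*z - 24*z^2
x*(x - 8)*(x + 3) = x^3 - 5*x^2 - 24*x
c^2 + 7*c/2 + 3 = (c + 3/2)*(c + 2)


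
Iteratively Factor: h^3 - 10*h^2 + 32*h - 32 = (h - 4)*(h^2 - 6*h + 8) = (h - 4)*(h - 2)*(h - 4)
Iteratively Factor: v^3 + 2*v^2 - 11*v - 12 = (v - 3)*(v^2 + 5*v + 4) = (v - 3)*(v + 4)*(v + 1)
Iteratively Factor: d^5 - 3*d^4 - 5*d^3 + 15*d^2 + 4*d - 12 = (d + 2)*(d^4 - 5*d^3 + 5*d^2 + 5*d - 6) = (d + 1)*(d + 2)*(d^3 - 6*d^2 + 11*d - 6) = (d - 3)*(d + 1)*(d + 2)*(d^2 - 3*d + 2) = (d - 3)*(d - 1)*(d + 1)*(d + 2)*(d - 2)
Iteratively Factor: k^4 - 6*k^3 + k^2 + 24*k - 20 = (k + 2)*(k^3 - 8*k^2 + 17*k - 10) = (k - 1)*(k + 2)*(k^2 - 7*k + 10) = (k - 5)*(k - 1)*(k + 2)*(k - 2)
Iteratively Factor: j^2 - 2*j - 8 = (j + 2)*(j - 4)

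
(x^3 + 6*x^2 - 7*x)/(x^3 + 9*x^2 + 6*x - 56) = x*(x - 1)/(x^2 + 2*x - 8)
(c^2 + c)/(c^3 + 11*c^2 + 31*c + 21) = c/(c^2 + 10*c + 21)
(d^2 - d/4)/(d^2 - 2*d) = (d - 1/4)/(d - 2)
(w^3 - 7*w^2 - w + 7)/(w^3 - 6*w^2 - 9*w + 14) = (w + 1)/(w + 2)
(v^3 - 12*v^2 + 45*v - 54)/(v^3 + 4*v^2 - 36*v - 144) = (v^2 - 6*v + 9)/(v^2 + 10*v + 24)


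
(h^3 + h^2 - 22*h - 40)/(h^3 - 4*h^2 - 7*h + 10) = (h + 4)/(h - 1)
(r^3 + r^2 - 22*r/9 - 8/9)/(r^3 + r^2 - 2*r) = (r^2 - r - 4/9)/(r*(r - 1))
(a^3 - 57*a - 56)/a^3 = (a^3 - 57*a - 56)/a^3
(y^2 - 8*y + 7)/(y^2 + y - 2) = (y - 7)/(y + 2)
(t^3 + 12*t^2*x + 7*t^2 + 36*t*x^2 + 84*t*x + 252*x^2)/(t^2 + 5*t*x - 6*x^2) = (-t^2 - 6*t*x - 7*t - 42*x)/(-t + x)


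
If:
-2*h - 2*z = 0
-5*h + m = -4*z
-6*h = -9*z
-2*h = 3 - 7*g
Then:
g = 3/7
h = 0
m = 0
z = 0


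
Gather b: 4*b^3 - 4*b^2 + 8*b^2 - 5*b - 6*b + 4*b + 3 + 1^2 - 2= 4*b^3 + 4*b^2 - 7*b + 2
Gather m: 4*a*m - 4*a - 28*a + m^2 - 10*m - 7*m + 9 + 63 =-32*a + m^2 + m*(4*a - 17) + 72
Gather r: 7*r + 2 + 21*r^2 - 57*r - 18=21*r^2 - 50*r - 16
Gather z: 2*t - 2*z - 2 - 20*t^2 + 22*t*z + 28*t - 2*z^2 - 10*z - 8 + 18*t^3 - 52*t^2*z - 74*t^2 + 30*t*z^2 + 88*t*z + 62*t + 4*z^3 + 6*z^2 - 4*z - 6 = 18*t^3 - 94*t^2 + 92*t + 4*z^3 + z^2*(30*t + 4) + z*(-52*t^2 + 110*t - 16) - 16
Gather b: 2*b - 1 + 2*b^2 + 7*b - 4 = 2*b^2 + 9*b - 5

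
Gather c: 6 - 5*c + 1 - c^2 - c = -c^2 - 6*c + 7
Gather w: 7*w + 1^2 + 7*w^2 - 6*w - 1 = 7*w^2 + w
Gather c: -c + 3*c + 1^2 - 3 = 2*c - 2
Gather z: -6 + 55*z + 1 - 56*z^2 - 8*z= -56*z^2 + 47*z - 5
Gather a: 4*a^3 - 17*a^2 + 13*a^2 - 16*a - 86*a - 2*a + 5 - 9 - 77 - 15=4*a^3 - 4*a^2 - 104*a - 96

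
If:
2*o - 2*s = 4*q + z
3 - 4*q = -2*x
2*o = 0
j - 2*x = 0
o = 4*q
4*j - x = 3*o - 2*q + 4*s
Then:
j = -3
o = 0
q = 0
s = -21/8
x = -3/2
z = 21/4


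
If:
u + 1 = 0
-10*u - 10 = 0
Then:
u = -1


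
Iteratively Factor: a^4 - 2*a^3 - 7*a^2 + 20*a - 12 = (a - 2)*(a^3 - 7*a + 6) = (a - 2)*(a - 1)*(a^2 + a - 6) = (a - 2)^2*(a - 1)*(a + 3)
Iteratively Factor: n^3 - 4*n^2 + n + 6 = (n + 1)*(n^2 - 5*n + 6) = (n - 2)*(n + 1)*(n - 3)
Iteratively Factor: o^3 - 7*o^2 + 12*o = (o)*(o^2 - 7*o + 12) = o*(o - 4)*(o - 3)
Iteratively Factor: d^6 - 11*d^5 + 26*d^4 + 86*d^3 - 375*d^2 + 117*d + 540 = (d - 4)*(d^5 - 7*d^4 - 2*d^3 + 78*d^2 - 63*d - 135) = (d - 4)*(d - 3)*(d^4 - 4*d^3 - 14*d^2 + 36*d + 45) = (d - 5)*(d - 4)*(d - 3)*(d^3 + d^2 - 9*d - 9) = (d - 5)*(d - 4)*(d - 3)*(d + 1)*(d^2 - 9) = (d - 5)*(d - 4)*(d - 3)*(d + 1)*(d + 3)*(d - 3)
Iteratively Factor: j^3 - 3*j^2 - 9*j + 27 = (j - 3)*(j^2 - 9) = (j - 3)^2*(j + 3)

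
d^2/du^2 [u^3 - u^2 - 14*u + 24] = 6*u - 2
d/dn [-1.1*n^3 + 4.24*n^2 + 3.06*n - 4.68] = -3.3*n^2 + 8.48*n + 3.06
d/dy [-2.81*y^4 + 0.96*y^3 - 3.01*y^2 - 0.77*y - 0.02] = -11.24*y^3 + 2.88*y^2 - 6.02*y - 0.77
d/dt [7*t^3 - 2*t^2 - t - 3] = 21*t^2 - 4*t - 1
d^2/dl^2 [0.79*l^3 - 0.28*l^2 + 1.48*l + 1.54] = 4.74*l - 0.56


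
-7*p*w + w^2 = w*(-7*p + w)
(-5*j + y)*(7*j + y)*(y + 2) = -35*j^2*y - 70*j^2 + 2*j*y^2 + 4*j*y + y^3 + 2*y^2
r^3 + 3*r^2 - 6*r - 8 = (r - 2)*(r + 1)*(r + 4)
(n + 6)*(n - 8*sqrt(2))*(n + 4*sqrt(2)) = n^3 - 4*sqrt(2)*n^2 + 6*n^2 - 64*n - 24*sqrt(2)*n - 384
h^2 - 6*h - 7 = (h - 7)*(h + 1)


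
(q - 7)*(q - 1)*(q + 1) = q^3 - 7*q^2 - q + 7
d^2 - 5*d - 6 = (d - 6)*(d + 1)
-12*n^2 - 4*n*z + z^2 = (-6*n + z)*(2*n + z)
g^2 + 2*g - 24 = (g - 4)*(g + 6)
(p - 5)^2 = p^2 - 10*p + 25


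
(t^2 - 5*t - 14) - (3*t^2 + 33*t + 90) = -2*t^2 - 38*t - 104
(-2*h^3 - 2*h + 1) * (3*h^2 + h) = -6*h^5 - 2*h^4 - 6*h^3 + h^2 + h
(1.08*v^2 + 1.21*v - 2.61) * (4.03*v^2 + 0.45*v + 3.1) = 4.3524*v^4 + 5.3623*v^3 - 6.6258*v^2 + 2.5765*v - 8.091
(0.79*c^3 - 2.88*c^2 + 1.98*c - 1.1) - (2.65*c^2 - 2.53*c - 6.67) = 0.79*c^3 - 5.53*c^2 + 4.51*c + 5.57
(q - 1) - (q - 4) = 3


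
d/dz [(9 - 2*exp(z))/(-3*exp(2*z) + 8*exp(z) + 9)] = 6*(-exp(2*z) + 9*exp(z) - 15)*exp(z)/(9*exp(4*z) - 48*exp(3*z) + 10*exp(2*z) + 144*exp(z) + 81)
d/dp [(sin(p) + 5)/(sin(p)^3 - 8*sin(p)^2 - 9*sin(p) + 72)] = (-2*sin(p)^3 - 7*sin(p)^2 + 80*sin(p) + 117)*cos(p)/(sin(p)^3 - 8*sin(p)^2 - 9*sin(p) + 72)^2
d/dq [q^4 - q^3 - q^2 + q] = 4*q^3 - 3*q^2 - 2*q + 1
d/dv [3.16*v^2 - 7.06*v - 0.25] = 6.32*v - 7.06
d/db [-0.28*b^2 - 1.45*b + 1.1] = -0.56*b - 1.45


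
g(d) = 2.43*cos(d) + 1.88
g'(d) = -2.43*sin(d)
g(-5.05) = 2.68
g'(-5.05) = -2.29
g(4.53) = 1.44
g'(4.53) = 2.39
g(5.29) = 3.21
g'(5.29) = 2.04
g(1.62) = 1.76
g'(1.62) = -2.43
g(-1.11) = 2.96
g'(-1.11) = 2.18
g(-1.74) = 1.47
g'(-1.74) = 2.40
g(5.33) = 3.29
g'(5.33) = 1.98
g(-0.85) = 3.48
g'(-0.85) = 1.83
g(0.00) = 4.31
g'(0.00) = 0.00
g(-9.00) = -0.33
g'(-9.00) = 1.00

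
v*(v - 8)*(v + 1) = v^3 - 7*v^2 - 8*v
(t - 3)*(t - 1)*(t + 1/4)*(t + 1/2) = t^4 - 13*t^3/4 + t^2/8 + 7*t/4 + 3/8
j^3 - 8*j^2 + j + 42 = (j - 7)*(j - 3)*(j + 2)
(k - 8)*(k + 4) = k^2 - 4*k - 32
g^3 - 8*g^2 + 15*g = g*(g - 5)*(g - 3)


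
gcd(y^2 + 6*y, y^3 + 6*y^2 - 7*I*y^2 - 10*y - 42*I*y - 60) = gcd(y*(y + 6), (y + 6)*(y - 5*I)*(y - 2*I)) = y + 6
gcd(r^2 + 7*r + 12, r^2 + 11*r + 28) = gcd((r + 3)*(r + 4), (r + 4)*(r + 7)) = r + 4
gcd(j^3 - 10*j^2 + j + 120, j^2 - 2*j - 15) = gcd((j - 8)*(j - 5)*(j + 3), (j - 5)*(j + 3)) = j^2 - 2*j - 15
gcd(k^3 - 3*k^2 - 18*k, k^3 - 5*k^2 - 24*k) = k^2 + 3*k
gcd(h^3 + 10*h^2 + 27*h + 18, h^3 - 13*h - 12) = h^2 + 4*h + 3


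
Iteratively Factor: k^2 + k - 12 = (k + 4)*(k - 3)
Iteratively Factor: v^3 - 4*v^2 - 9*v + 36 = (v - 3)*(v^2 - v - 12) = (v - 4)*(v - 3)*(v + 3)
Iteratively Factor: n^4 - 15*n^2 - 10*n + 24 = (n - 1)*(n^3 + n^2 - 14*n - 24) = (n - 1)*(n + 2)*(n^2 - n - 12) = (n - 1)*(n + 2)*(n + 3)*(n - 4)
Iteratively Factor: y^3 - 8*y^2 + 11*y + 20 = (y - 4)*(y^2 - 4*y - 5) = (y - 5)*(y - 4)*(y + 1)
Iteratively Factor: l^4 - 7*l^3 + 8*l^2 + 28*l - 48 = (l - 2)*(l^3 - 5*l^2 - 2*l + 24) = (l - 4)*(l - 2)*(l^2 - l - 6) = (l - 4)*(l - 3)*(l - 2)*(l + 2)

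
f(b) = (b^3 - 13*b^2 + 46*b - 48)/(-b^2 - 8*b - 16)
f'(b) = (2*b + 8)*(b^3 - 13*b^2 + 46*b - 48)/(-b^2 - 8*b - 16)^2 + (3*b^2 - 26*b + 46)/(-b^2 - 8*b - 16)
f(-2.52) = 119.83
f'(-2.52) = -221.54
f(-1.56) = 26.07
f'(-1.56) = -37.13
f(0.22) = 2.16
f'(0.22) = -3.29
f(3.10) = 0.01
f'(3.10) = 0.11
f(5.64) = 0.24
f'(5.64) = 0.01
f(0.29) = 1.94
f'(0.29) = -3.01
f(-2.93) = 279.10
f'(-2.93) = -650.89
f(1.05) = 0.50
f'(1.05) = -1.06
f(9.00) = -0.25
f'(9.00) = -0.29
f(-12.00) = 65.62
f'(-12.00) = 4.06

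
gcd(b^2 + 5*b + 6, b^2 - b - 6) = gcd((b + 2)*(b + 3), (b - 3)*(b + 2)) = b + 2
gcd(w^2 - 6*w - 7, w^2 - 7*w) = w - 7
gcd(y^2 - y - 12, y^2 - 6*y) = 1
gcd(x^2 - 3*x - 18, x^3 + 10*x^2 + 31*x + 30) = x + 3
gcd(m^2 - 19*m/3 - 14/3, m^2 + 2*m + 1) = 1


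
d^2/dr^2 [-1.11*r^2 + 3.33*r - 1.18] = -2.22000000000000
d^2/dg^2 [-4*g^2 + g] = -8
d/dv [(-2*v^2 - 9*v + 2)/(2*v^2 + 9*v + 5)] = 7*(-4*v - 9)/(4*v^4 + 36*v^3 + 101*v^2 + 90*v + 25)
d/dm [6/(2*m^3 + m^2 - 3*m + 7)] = 6*(-6*m^2 - 2*m + 3)/(2*m^3 + m^2 - 3*m + 7)^2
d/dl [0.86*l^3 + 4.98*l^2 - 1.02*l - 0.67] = 2.58*l^2 + 9.96*l - 1.02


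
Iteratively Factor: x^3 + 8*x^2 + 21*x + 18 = (x + 2)*(x^2 + 6*x + 9) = (x + 2)*(x + 3)*(x + 3)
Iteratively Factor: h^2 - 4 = (h + 2)*(h - 2)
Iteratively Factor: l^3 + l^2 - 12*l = (l + 4)*(l^2 - 3*l) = (l - 3)*(l + 4)*(l)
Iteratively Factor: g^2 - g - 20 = (g + 4)*(g - 5)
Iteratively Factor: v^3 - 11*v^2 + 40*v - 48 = (v - 4)*(v^2 - 7*v + 12) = (v - 4)^2*(v - 3)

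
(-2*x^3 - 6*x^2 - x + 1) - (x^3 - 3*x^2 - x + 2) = -3*x^3 - 3*x^2 - 1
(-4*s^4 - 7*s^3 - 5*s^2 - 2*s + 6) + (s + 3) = -4*s^4 - 7*s^3 - 5*s^2 - s + 9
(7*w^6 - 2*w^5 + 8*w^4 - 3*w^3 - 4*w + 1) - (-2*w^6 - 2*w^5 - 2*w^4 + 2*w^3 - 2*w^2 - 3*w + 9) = 9*w^6 + 10*w^4 - 5*w^3 + 2*w^2 - w - 8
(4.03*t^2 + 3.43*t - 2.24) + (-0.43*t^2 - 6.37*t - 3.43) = 3.6*t^2 - 2.94*t - 5.67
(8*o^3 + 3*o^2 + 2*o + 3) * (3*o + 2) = 24*o^4 + 25*o^3 + 12*o^2 + 13*o + 6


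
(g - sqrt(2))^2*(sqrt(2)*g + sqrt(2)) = sqrt(2)*g^3 - 4*g^2 + sqrt(2)*g^2 - 4*g + 2*sqrt(2)*g + 2*sqrt(2)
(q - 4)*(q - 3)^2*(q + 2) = q^4 - 8*q^3 + 13*q^2 + 30*q - 72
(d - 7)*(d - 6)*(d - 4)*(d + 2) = d^4 - 15*d^3 + 60*d^2 + 20*d - 336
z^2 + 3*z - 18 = (z - 3)*(z + 6)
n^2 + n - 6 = (n - 2)*(n + 3)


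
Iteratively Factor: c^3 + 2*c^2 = (c)*(c^2 + 2*c) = c*(c + 2)*(c)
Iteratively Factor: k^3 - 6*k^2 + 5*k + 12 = (k - 4)*(k^2 - 2*k - 3) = (k - 4)*(k + 1)*(k - 3)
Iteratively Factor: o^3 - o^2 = (o)*(o^2 - o) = o*(o - 1)*(o)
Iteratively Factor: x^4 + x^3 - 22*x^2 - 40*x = (x + 4)*(x^3 - 3*x^2 - 10*x) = (x - 5)*(x + 4)*(x^2 + 2*x) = x*(x - 5)*(x + 4)*(x + 2)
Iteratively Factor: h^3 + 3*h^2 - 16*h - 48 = (h + 3)*(h^2 - 16) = (h + 3)*(h + 4)*(h - 4)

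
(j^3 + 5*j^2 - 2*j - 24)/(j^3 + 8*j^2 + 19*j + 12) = (j - 2)/(j + 1)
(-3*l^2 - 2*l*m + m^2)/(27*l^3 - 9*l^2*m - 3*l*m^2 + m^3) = (-l - m)/(9*l^2 - m^2)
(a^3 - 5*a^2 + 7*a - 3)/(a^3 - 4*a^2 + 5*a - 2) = (a - 3)/(a - 2)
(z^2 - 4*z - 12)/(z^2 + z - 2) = (z - 6)/(z - 1)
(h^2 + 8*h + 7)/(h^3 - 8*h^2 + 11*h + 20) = (h + 7)/(h^2 - 9*h + 20)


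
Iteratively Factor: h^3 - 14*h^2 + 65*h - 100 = (h - 4)*(h^2 - 10*h + 25) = (h - 5)*(h - 4)*(h - 5)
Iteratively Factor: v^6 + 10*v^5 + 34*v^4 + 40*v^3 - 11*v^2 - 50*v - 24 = (v + 1)*(v^5 + 9*v^4 + 25*v^3 + 15*v^2 - 26*v - 24) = (v + 1)*(v + 3)*(v^4 + 6*v^3 + 7*v^2 - 6*v - 8) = (v + 1)*(v + 2)*(v + 3)*(v^3 + 4*v^2 - v - 4) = (v - 1)*(v + 1)*(v + 2)*(v + 3)*(v^2 + 5*v + 4) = (v - 1)*(v + 1)*(v + 2)*(v + 3)*(v + 4)*(v + 1)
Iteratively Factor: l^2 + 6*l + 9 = (l + 3)*(l + 3)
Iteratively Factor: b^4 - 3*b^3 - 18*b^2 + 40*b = (b)*(b^3 - 3*b^2 - 18*b + 40) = b*(b - 5)*(b^2 + 2*b - 8) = b*(b - 5)*(b + 4)*(b - 2)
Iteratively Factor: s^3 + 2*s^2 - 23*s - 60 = (s - 5)*(s^2 + 7*s + 12) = (s - 5)*(s + 3)*(s + 4)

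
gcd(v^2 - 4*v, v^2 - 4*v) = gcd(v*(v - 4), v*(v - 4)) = v^2 - 4*v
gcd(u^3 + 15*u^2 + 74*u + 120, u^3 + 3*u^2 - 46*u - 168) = u^2 + 10*u + 24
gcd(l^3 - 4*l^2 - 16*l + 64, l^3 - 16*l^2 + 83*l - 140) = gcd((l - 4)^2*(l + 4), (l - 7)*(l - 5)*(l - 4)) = l - 4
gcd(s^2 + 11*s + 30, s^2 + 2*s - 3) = 1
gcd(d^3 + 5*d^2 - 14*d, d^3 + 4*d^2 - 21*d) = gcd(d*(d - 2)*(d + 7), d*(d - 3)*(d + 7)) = d^2 + 7*d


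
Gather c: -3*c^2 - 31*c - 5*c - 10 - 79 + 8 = -3*c^2 - 36*c - 81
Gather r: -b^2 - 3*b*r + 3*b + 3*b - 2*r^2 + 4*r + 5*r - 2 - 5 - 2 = -b^2 + 6*b - 2*r^2 + r*(9 - 3*b) - 9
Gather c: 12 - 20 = -8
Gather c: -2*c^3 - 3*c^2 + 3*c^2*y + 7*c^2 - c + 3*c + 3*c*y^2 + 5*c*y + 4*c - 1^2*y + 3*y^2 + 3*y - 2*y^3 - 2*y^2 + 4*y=-2*c^3 + c^2*(3*y + 4) + c*(3*y^2 + 5*y + 6) - 2*y^3 + y^2 + 6*y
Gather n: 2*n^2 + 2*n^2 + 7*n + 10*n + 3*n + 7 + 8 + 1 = 4*n^2 + 20*n + 16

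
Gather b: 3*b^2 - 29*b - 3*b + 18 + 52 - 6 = 3*b^2 - 32*b + 64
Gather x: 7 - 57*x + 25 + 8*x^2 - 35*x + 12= 8*x^2 - 92*x + 44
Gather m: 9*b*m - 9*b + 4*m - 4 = -9*b + m*(9*b + 4) - 4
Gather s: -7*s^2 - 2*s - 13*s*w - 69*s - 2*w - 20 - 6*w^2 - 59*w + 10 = -7*s^2 + s*(-13*w - 71) - 6*w^2 - 61*w - 10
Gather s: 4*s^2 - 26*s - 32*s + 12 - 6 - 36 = 4*s^2 - 58*s - 30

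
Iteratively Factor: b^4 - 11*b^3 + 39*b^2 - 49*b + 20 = (b - 4)*(b^3 - 7*b^2 + 11*b - 5) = (b - 5)*(b - 4)*(b^2 - 2*b + 1) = (b - 5)*(b - 4)*(b - 1)*(b - 1)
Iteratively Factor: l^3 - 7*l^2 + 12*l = (l - 4)*(l^2 - 3*l) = (l - 4)*(l - 3)*(l)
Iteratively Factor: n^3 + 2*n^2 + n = (n + 1)*(n^2 + n) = n*(n + 1)*(n + 1)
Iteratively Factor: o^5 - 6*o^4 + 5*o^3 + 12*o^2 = (o + 1)*(o^4 - 7*o^3 + 12*o^2) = (o - 4)*(o + 1)*(o^3 - 3*o^2) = o*(o - 4)*(o + 1)*(o^2 - 3*o) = o^2*(o - 4)*(o + 1)*(o - 3)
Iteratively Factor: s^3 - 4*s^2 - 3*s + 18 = (s - 3)*(s^2 - s - 6) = (s - 3)^2*(s + 2)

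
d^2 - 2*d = d*(d - 2)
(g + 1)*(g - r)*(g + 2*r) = g^3 + g^2*r + g^2 - 2*g*r^2 + g*r - 2*r^2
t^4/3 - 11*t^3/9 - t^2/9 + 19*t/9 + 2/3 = (t/3 + 1/3)*(t - 3)*(t - 2)*(t + 1/3)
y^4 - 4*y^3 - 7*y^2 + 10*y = y*(y - 5)*(y - 1)*(y + 2)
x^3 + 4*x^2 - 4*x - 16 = (x - 2)*(x + 2)*(x + 4)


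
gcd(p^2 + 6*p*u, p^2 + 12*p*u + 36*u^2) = p + 6*u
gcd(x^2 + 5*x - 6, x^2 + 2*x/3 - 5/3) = x - 1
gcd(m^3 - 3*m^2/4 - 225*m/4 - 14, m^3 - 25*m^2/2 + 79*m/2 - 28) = m - 8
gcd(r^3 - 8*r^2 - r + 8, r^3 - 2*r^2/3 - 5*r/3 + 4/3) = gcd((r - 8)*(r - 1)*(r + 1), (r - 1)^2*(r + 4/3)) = r - 1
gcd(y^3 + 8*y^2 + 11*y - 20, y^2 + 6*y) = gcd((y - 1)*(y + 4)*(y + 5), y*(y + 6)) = 1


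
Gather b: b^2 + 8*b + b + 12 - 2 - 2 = b^2 + 9*b + 8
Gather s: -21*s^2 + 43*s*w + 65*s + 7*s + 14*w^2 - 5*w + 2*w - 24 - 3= -21*s^2 + s*(43*w + 72) + 14*w^2 - 3*w - 27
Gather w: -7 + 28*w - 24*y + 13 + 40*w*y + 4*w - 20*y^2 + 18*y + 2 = w*(40*y + 32) - 20*y^2 - 6*y + 8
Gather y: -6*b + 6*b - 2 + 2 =0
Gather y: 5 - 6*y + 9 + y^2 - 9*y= y^2 - 15*y + 14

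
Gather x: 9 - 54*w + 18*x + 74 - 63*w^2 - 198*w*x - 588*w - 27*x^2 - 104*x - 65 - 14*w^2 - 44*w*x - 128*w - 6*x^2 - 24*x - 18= -77*w^2 - 770*w - 33*x^2 + x*(-242*w - 110)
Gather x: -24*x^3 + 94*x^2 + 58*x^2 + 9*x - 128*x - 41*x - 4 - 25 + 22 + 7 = -24*x^3 + 152*x^2 - 160*x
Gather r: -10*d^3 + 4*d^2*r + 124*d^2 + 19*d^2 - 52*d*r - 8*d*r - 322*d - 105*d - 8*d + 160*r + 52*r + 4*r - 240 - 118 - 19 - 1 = -10*d^3 + 143*d^2 - 435*d + r*(4*d^2 - 60*d + 216) - 378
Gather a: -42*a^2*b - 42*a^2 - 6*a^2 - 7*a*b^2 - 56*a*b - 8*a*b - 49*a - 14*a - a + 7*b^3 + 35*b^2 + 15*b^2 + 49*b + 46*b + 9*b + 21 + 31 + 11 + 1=a^2*(-42*b - 48) + a*(-7*b^2 - 64*b - 64) + 7*b^3 + 50*b^2 + 104*b + 64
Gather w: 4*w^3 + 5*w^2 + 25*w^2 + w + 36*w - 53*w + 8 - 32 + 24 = 4*w^3 + 30*w^2 - 16*w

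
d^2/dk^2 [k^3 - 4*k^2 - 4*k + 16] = 6*k - 8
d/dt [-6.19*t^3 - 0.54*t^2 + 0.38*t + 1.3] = -18.57*t^2 - 1.08*t + 0.38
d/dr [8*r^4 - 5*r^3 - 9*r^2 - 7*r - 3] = 32*r^3 - 15*r^2 - 18*r - 7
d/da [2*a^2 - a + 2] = 4*a - 1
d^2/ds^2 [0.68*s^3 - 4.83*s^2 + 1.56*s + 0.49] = 4.08*s - 9.66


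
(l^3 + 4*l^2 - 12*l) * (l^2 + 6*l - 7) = l^5 + 10*l^4 + 5*l^3 - 100*l^2 + 84*l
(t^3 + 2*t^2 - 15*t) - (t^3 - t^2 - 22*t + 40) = 3*t^2 + 7*t - 40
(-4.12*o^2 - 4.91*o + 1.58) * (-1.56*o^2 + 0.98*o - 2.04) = 6.4272*o^4 + 3.622*o^3 + 1.1282*o^2 + 11.5648*o - 3.2232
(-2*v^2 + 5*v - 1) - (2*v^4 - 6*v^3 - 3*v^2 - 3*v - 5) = -2*v^4 + 6*v^3 + v^2 + 8*v + 4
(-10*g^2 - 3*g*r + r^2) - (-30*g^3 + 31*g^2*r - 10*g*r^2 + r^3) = 30*g^3 - 31*g^2*r - 10*g^2 + 10*g*r^2 - 3*g*r - r^3 + r^2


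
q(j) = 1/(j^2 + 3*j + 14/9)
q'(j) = (-2*j - 3)/(j^2 + 3*j + 14/9)^2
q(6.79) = 0.01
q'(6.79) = -0.00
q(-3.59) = 0.27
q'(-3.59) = 0.31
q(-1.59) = -1.46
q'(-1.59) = 0.38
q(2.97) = 0.05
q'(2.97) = -0.02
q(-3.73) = 0.23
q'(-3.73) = 0.24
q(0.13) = 0.51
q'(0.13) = -0.85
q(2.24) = 0.08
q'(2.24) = -0.04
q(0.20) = 0.46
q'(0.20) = -0.71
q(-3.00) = 0.64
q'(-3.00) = 1.24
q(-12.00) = 0.01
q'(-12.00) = 0.00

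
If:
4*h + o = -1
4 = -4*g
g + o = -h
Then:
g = -1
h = -2/3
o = 5/3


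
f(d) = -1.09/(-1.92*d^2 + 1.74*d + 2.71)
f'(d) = -1.09*(3.84*d - 1.74)/(-1.92*d^2 + 1.74*d + 2.71)^2 = (1.8966 - 4.1856*d)/(-1.92*d^2 + 1.74*d + 2.71)^2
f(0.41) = -0.35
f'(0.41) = 0.02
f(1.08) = -0.46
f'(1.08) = -0.48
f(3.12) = 0.10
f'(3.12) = -0.10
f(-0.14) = -0.45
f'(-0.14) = 0.42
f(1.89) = 1.27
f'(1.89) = -8.13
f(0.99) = -0.43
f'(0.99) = -0.35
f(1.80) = 2.88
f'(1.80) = -39.29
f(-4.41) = 0.03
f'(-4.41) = 0.01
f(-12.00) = 0.00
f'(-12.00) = 0.00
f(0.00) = -0.40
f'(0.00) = 0.26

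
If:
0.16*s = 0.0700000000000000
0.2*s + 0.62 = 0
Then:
No Solution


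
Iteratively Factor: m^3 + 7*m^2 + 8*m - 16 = (m + 4)*(m^2 + 3*m - 4) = (m + 4)^2*(m - 1)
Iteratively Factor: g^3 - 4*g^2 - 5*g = (g + 1)*(g^2 - 5*g) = g*(g + 1)*(g - 5)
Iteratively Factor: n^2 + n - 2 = (n - 1)*(n + 2)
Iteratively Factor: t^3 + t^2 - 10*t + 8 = (t + 4)*(t^2 - 3*t + 2) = (t - 2)*(t + 4)*(t - 1)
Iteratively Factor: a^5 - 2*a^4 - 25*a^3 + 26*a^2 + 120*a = (a + 2)*(a^4 - 4*a^3 - 17*a^2 + 60*a) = (a + 2)*(a + 4)*(a^3 - 8*a^2 + 15*a) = (a - 3)*(a + 2)*(a + 4)*(a^2 - 5*a) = (a - 5)*(a - 3)*(a + 2)*(a + 4)*(a)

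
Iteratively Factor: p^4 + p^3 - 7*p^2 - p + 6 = (p + 3)*(p^3 - 2*p^2 - p + 2) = (p - 2)*(p + 3)*(p^2 - 1) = (p - 2)*(p + 1)*(p + 3)*(p - 1)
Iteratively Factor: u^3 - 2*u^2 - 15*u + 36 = (u - 3)*(u^2 + u - 12) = (u - 3)*(u + 4)*(u - 3)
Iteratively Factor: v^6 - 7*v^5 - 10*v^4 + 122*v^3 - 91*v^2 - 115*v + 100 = (v - 1)*(v^5 - 6*v^4 - 16*v^3 + 106*v^2 + 15*v - 100) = (v - 5)*(v - 1)*(v^4 - v^3 - 21*v^2 + v + 20) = (v - 5)*(v - 1)*(v + 4)*(v^3 - 5*v^2 - v + 5) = (v - 5)*(v - 1)*(v + 1)*(v + 4)*(v^2 - 6*v + 5) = (v - 5)^2*(v - 1)*(v + 1)*(v + 4)*(v - 1)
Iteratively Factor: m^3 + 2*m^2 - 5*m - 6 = (m - 2)*(m^2 + 4*m + 3) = (m - 2)*(m + 3)*(m + 1)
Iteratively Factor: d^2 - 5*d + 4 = (d - 1)*(d - 4)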